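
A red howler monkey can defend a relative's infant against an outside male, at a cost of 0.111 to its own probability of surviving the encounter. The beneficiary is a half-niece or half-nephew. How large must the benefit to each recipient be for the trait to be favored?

0.888

r to a half-niece or half-nephew = 0.125 (half-aunt/uncle↔niece/nephew: one path of length 3: r = (1/2)^3 = 1/8).
Hamilton's rule with n recipients of equal r: n·r·B > C, so B > C/(n·r) = 0.111/(1·0.125) = 0.888.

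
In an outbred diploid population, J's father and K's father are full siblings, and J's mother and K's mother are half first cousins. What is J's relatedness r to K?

0.140625

Independent pedigree routes through distinct common ancestors add.
J and K are related in two ways: first cousins through their fathers (r = 1/8) and half second cousins through their mothers (r = 1/64).
r = 1/8 + 1/64 = 9/64 = 0.140625.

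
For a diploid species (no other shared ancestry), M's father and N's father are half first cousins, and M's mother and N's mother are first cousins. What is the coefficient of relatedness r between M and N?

Relatedness sums over independent paths through distinct common ancestors.
M and N are related in two ways: half second cousins through their fathers (r = 1/64) and second cousins through their mothers (r = 1/32).
r = 1/64 + 1/32 = 3/64 = 0.046875.

0.046875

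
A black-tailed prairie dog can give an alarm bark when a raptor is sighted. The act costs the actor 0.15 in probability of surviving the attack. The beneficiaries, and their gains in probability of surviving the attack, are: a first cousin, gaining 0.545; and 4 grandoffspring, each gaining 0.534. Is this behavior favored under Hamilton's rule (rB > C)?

Yes

Hamilton's rule: the trait is favored when the sum of r·B over every recipient exceeds the actor's cost C.
r to a first cousin = 0.125 (first cousins share one grandparent pair — two paths of length 4: r = 2·(1/2)^4 = 1/8).
r to a grandoffspring = 0.25 (two parent–offspring links: r = (1/2)^2 = 1/4).
Summing one r·B term per recipient: 1·0.125·0.545 + 4·0.25·0.534 = 0.602125.
0.602125 > 0.15: the indirect benefit exceeds the cost.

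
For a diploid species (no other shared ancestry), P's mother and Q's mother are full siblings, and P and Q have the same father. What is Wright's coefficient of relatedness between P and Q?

Wright's path rule: contributions from independent ancestry routes add.
P and Q are related in two ways: first cousins through their mothers (r = 1/8) and half-sibs through their shared father (r = 1/4).
r = 1/8 + 1/4 = 3/8 = 0.375.

0.375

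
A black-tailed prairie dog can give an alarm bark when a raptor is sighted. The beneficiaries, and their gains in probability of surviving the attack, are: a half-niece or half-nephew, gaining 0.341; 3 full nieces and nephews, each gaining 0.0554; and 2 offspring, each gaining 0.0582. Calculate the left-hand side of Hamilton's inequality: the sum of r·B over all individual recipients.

r to a half-niece or half-nephew = 0.125 (half-aunt/uncle↔niece/nephew: one path of length 3: r = (1/2)^3 = 1/8).
r to a full niece or nephew = 1/4 (full aunt/uncle↔niece/nephew: two paths of length 3 through the shared grandparent pair: r = 2·(1/2)^3 = 1/4).
r to an offspring = 0.5 (one parent–offspring link: r = (1/2)^1 = 1/2).
Summing one r·B term per recipient: 1·0.125·0.341 + 3·0.25·0.0554 + 2·0.5·0.0582 = 0.142375.

0.142375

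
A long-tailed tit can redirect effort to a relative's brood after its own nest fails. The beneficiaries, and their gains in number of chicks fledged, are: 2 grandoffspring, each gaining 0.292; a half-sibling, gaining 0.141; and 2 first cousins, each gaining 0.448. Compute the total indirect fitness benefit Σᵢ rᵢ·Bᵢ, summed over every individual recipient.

0.29325

r to a grandoffspring = 1/4 (two parent–offspring links: r = (1/2)^2 = 1/4).
r to a half-sibling = 1/4 (half-sibs share one parent — one path of length 2: r = (1/2)^2 = 1/4).
r to a first cousin = 1/8 (first cousins share one grandparent pair — two paths of length 4: r = 2·(1/2)^4 = 1/8).
Summing one r·B term per recipient: 2·0.25·0.292 + 1·0.25·0.141 + 2·0.125·0.448 = 0.29325.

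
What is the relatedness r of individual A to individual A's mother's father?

0.25

Each parent–offspring link contributes a factor of 1/2, and independent paths through distinct common ancestors add.
Two parent–offspring links: r = (1/2)^2 = 1/4.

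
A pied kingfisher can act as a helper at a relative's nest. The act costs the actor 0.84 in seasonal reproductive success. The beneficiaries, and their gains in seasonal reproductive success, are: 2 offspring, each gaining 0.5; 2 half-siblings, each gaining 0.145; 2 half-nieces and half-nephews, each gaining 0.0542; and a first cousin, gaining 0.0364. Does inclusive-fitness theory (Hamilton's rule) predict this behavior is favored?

Hamilton's rule: the trait is favored when the sum of r·B over every recipient exceeds the actor's cost C.
r to an offspring = 0.5 (one parent–offspring link: r = (1/2)^1 = 1/2).
r to a half-sibling = 1/4 (half-sibs share one parent — one path of length 2: r = (1/2)^2 = 1/4).
r to a half-niece or half-nephew = 1/8 (half-aunt/uncle↔niece/nephew: one path of length 3: r = (1/2)^3 = 1/8).
r to a first cousin = 0.125 (first cousins share one grandparent pair — two paths of length 4: r = 2·(1/2)^4 = 1/8).
Summing one r·B term per recipient: 2·0.5·0.5 + 2·0.25·0.145 + 2·0.125·0.0542 + 1·0.125·0.0364 = 0.5906.
0.5906 < 0.84: the indirect benefit is less than the cost.

No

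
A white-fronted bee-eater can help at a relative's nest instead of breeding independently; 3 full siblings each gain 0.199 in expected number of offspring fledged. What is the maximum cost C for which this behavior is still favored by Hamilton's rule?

r to a full sibling = 0.5 (full sibs share both parents — two paths of length 2: r = 2·(1/2)^2 = 1/2).
Hamilton's rule: n·r·B > C, so the trait is favored while C < n·r·B = 3·0.5·0.199 = 0.2985.

0.2985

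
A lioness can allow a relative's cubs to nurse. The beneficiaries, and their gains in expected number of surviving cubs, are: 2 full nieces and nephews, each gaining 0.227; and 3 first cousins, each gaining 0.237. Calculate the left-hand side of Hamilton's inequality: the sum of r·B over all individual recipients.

r to a full niece or nephew = 1/4 (full aunt/uncle↔niece/nephew: two paths of length 3 through the shared grandparent pair: r = 2·(1/2)^3 = 1/4).
r to a first cousin = 0.125 (first cousins share one grandparent pair — two paths of length 4: r = 2·(1/2)^4 = 1/8).
Summing one r·B term per recipient: 2·0.25·0.227 + 3·0.125·0.237 = 0.202375.

0.202375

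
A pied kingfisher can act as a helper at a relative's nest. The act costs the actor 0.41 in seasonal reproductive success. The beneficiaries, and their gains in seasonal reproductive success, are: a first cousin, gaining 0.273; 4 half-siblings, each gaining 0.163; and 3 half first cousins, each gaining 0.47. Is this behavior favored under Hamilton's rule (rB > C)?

No

Hamilton's rule: the trait is favored when the sum of r·B over every recipient exceeds the actor's cost C.
r to a first cousin = 0.125 (first cousins share one grandparent pair — two paths of length 4: r = 2·(1/2)^4 = 1/8).
r to a half-sibling = 1/4 (half-sibs share one parent — one path of length 2: r = (1/2)^2 = 1/4).
r to a half first cousin = 0.0625 (half first cousins share one grandparent — one path of length 4: r = (1/2)^4 = 1/16).
Summing one r·B term per recipient: 1·0.125·0.273 + 4·0.25·0.163 + 3·0.0625·0.47 = 0.28525.
0.28525 < 0.41: the indirect benefit is less than the cost.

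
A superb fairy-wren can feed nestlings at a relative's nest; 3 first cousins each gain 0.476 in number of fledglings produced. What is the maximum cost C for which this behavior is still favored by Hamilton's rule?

0.1785

r to a first cousin = 0.125 (first cousins share one grandparent pair — two paths of length 4: r = 2·(1/2)^4 = 1/8).
Hamilton's rule: n·r·B > C, so the trait is favored while C < n·r·B = 3·0.125·0.476 = 0.1785.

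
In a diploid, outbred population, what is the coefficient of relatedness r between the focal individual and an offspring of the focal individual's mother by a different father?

Each parent–offspring link contributes a factor of 1/2, and independent paths through distinct common ancestors add.
Half-sibs share one parent — one path of length 2: r = (1/2)^2 = 1/4.

0.25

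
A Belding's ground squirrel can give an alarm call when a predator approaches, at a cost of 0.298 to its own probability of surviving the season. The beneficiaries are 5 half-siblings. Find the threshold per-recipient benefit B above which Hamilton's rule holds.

r to a half-sibling = 1/4 (half-sibs share one parent — one path of length 2: r = (1/2)^2 = 1/4).
Hamilton's rule with n recipients of equal r: n·r·B > C, so B > C/(n·r) = 0.298/(5·0.25) = 0.2384.

0.2384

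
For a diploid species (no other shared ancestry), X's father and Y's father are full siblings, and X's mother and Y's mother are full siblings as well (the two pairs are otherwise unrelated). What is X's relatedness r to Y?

0.25

Independent pedigree routes through distinct common ancestors add.
X and Y are related in two ways: first cousins through their fathers (r = 1/8) and first cousins through their mothers (r = 1/8) — i.e. double first cousins.
r = 1/8 + 1/8 = 0.25.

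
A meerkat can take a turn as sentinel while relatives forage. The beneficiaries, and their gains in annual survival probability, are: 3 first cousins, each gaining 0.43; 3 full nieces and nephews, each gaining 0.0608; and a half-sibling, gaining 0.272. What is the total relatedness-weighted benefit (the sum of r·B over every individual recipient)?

0.27485

r to a first cousin = 1/8 (first cousins share one grandparent pair — two paths of length 4: r = 2·(1/2)^4 = 1/8).
r to a full niece or nephew = 1/4 (full aunt/uncle↔niece/nephew: two paths of length 3 through the shared grandparent pair: r = 2·(1/2)^3 = 1/4).
r to a half-sibling = 0.25 (half-sibs share one parent — one path of length 2: r = (1/2)^2 = 1/4).
Summing one r·B term per recipient: 3·0.125·0.43 + 3·0.25·0.0608 + 1·0.25·0.272 = 0.27485.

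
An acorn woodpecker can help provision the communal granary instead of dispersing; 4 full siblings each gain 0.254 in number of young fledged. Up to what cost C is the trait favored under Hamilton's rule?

0.508

r to a full sibling = 0.5 (full sibs share both parents — two paths of length 2: r = 2·(1/2)^2 = 1/2).
Hamilton's rule: n·r·B > C, so the trait is favored while C < n·r·B = 4·0.5·0.254 = 0.508.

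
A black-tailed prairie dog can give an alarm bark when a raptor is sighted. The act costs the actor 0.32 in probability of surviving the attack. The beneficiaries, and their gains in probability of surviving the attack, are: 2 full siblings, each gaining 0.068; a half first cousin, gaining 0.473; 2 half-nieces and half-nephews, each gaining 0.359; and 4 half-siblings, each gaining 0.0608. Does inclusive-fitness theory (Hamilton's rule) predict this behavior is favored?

Hamilton's rule: the trait is favored when the sum of r·B over every recipient exceeds the actor's cost C.
r to a full sibling = 1/2 (full sibs share both parents — two paths of length 2: r = 2·(1/2)^2 = 1/2).
r to a half first cousin = 1/16 (half first cousins share one grandparent — one path of length 4: r = (1/2)^4 = 1/16).
r to a half-niece or half-nephew = 0.125 (half-aunt/uncle↔niece/nephew: one path of length 3: r = (1/2)^3 = 1/8).
r to a half-sibling = 0.25 (half-sibs share one parent — one path of length 2: r = (1/2)^2 = 1/4).
Summing one r·B term per recipient: 2·0.5·0.068 + 1·0.0625·0.473 + 2·0.125·0.359 + 4·0.25·0.0608 = 0.2481125.
0.2481125 < 0.32: the indirect benefit is less than the cost.

No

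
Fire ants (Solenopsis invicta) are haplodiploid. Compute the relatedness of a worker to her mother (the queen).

0.5

One meiotic link between diploid queen and diploid daughter: r = 1/2.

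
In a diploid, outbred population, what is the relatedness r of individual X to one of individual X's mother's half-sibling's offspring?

Each parent–offspring link contributes a factor of 1/2, and independent paths through distinct common ancestors add.
Half first cousins share one grandparent — one path of length 4: r = (1/2)^4 = 1/16.

0.0625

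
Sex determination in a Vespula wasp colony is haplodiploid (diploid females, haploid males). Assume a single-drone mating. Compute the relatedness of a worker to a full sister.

Haplodiploid full sisters inherit their father's entire haploid genome identically (contributing 1/2) and on average half of their mother's contribution (1/2 · 1/2 = 1/4); r = 1/2 + 1/4 = 3/4.

0.75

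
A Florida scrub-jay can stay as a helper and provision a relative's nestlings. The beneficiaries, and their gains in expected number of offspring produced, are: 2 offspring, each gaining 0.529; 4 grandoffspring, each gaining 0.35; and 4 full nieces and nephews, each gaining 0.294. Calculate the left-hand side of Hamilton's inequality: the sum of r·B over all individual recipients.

r to an offspring = 1/2 (one parent–offspring link: r = (1/2)^1 = 1/2).
r to a grandoffspring = 1/4 (two parent–offspring links: r = (1/2)^2 = 1/4).
r to a full niece or nephew = 1/4 (full aunt/uncle↔niece/nephew: two paths of length 3 through the shared grandparent pair: r = 2·(1/2)^3 = 1/4).
Summing one r·B term per recipient: 2·0.5·0.529 + 4·0.25·0.35 + 4·0.25·0.294 = 1.173.

1.173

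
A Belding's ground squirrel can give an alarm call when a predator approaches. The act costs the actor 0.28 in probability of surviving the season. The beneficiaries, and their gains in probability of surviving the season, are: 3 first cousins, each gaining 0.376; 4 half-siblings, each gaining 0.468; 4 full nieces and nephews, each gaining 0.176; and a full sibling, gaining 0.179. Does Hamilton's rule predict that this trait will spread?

Yes

Hamilton's rule: the trait is favored when the sum of r·B over every recipient exceeds the actor's cost C.
r to a first cousin = 1/8 (first cousins share one grandparent pair — two paths of length 4: r = 2·(1/2)^4 = 1/8).
r to a half-sibling = 0.25 (half-sibs share one parent — one path of length 2: r = (1/2)^2 = 1/4).
r to a full niece or nephew = 1/4 (full aunt/uncle↔niece/nephew: two paths of length 3 through the shared grandparent pair: r = 2·(1/2)^3 = 1/4).
r to a full sibling = 1/2 (full sibs share both parents — two paths of length 2: r = 2·(1/2)^2 = 1/2).
Summing one r·B term per recipient: 3·0.125·0.376 + 4·0.25·0.468 + 4·0.25·0.176 + 1·0.5·0.179 = 0.8745.
0.8745 > 0.28: the indirect benefit exceeds the cost.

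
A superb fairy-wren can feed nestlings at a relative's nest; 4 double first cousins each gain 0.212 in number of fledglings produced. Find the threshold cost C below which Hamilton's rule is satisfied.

0.212

r to a double first cousin = 1/4 (double first cousins share both grandparent pairs — four paths of length 4: r = 4·(1/2)^4 = 1/4).
Hamilton's rule: n·r·B > C, so the trait is favored while C < n·r·B = 4·0.25·0.212 = 0.212.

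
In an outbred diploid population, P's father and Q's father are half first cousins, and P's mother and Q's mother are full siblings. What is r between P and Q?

0.140625

Wright's path rule: contributions from independent ancestry routes add.
P and Q are related in two ways: half second cousins through their fathers (r = 1/64) and first cousins through their mothers (r = 1/8).
r = 1/64 + 1/8 = 0.140625.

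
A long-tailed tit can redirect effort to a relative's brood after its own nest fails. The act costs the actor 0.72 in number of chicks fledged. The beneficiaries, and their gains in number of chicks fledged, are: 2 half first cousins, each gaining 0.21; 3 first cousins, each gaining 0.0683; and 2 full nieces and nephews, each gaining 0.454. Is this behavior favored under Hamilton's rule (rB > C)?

No

Hamilton's rule: the trait is favored when the sum of r·B over every recipient exceeds the actor's cost C.
r to a half first cousin = 0.0625 (half first cousins share one grandparent — one path of length 4: r = (1/2)^4 = 1/16).
r to a first cousin = 0.125 (first cousins share one grandparent pair — two paths of length 4: r = 2·(1/2)^4 = 1/8).
r to a full niece or nephew = 1/4 (full aunt/uncle↔niece/nephew: two paths of length 3 through the shared grandparent pair: r = 2·(1/2)^3 = 1/4).
Summing one r·B term per recipient: 2·0.0625·0.21 + 3·0.125·0.0683 + 2·0.25·0.454 = 0.2788625.
0.2788625 < 0.72: the indirect benefit is less than the cost.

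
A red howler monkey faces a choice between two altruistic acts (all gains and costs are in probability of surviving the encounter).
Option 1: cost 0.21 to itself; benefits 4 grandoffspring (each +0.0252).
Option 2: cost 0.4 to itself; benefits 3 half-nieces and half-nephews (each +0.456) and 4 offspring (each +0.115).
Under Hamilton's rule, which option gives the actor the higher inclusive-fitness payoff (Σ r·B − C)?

Option 2

Option 1: r to a grandoffspring = 0.25.
Option 1: Σ r·B − C = (4·0.25·0.0252) − 0.21 = -0.1848.
Option 2: r to a half-niece or half-nephew = 0.125.
Option 2: r to an offspring = 0.5.
Option 2: Σ r·B − C = (3·0.125·0.456 + 4·0.5·0.115) − 0.4 = 0.001.
Option 2 has the higher net inclusive-fitness payoff.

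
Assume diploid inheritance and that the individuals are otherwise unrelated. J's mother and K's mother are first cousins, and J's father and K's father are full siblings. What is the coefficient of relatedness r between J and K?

0.15625

Wright's path rule: contributions from independent ancestry routes add.
J and K are related in two ways: second cousins through their mothers (r = 1/32) and first cousins through their fathers (r = 1/8).
r = 1/32 + 1/8 = 0.15625.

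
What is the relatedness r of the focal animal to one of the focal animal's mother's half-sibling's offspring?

0.0625

Each parent–offspring link contributes a factor of 1/2, and independent paths through distinct common ancestors add.
Half first cousins share one grandparent — one path of length 4: r = (1/2)^4 = 1/16.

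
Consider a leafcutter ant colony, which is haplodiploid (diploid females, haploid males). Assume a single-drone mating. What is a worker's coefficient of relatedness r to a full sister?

Haplodiploid full sisters inherit their father's entire haploid genome identically (contributing 1/2) and on average half of their mother's contribution (1/2 · 1/2 = 1/4); r = 1/2 + 1/4 = 3/4.

0.75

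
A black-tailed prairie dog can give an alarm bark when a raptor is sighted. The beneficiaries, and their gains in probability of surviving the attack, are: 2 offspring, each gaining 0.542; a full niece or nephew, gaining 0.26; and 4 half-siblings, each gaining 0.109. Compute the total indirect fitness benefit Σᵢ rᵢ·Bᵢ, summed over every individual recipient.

r to an offspring = 0.5 (one parent–offspring link: r = (1/2)^1 = 1/2).
r to a full niece or nephew = 1/4 (full aunt/uncle↔niece/nephew: two paths of length 3 through the shared grandparent pair: r = 2·(1/2)^3 = 1/4).
r to a half-sibling = 1/4 (half-sibs share one parent — one path of length 2: r = (1/2)^2 = 1/4).
Summing one r·B term per recipient: 2·0.5·0.542 + 1·0.25·0.26 + 4·0.25·0.109 = 0.716.

0.716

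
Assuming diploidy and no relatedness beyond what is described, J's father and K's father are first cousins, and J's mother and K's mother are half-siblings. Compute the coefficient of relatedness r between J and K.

0.09375

Relatedness sums over independent paths through distinct common ancestors.
J and K are related in two ways: second cousins through their fathers (r = 1/32) and half first cousins through their mothers (r = 1/16).
r = 1/32 + 1/16 = 3/32 = 0.09375.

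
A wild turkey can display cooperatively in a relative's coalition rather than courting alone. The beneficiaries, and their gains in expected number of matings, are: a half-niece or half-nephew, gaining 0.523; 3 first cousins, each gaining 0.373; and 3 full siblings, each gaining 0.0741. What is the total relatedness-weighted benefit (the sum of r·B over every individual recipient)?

r to a half-niece or half-nephew = 1/8 (half-aunt/uncle↔niece/nephew: one path of length 3: r = (1/2)^3 = 1/8).
r to a first cousin = 1/8 (first cousins share one grandparent pair — two paths of length 4: r = 2·(1/2)^4 = 1/8).
r to a full sibling = 0.5 (full sibs share both parents — two paths of length 2: r = 2·(1/2)^2 = 1/2).
Summing one r·B term per recipient: 1·0.125·0.523 + 3·0.125·0.373 + 3·0.5·0.0741 = 0.3164.

0.3164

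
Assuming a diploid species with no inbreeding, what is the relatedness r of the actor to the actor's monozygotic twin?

Each parent–offspring link contributes a factor of 1/2, and independent paths through distinct common ancestors add.
Monozygotic twins share every allele identical by descent: r = 1.

1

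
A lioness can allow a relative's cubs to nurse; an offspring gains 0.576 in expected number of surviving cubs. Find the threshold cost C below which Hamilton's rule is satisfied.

r to an offspring = 1/2 (one parent–offspring link: r = (1/2)^1 = 1/2).
Hamilton's rule: n·r·B > C, so the trait is favored while C < n·r·B = 1·0.5·0.576 = 0.288.

0.288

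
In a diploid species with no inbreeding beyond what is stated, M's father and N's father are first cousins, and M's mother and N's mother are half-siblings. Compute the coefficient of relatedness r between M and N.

Wright's path rule: contributions from independent ancestry routes add.
M and N are related in two ways: second cousins through their fathers (r = 1/32) and half first cousins through their mothers (r = 1/16).
r = 1/32 + 1/16 = 3/32 = 0.09375.

0.09375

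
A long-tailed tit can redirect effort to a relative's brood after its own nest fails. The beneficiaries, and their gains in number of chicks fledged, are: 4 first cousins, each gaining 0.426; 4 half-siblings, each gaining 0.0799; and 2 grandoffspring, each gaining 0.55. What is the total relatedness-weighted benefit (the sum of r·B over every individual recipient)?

0.5679

r to a first cousin = 0.125 (first cousins share one grandparent pair — two paths of length 4: r = 2·(1/2)^4 = 1/8).
r to a half-sibling = 0.25 (half-sibs share one parent — one path of length 2: r = (1/2)^2 = 1/4).
r to a grandoffspring = 0.25 (two parent–offspring links: r = (1/2)^2 = 1/4).
Summing one r·B term per recipient: 4·0.125·0.426 + 4·0.25·0.0799 + 2·0.25·0.55 = 0.5679.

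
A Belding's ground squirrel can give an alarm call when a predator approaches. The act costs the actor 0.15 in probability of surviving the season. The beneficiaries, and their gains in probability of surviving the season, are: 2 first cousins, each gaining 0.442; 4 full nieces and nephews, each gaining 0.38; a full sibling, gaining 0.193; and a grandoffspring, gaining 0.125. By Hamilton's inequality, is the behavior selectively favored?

Hamilton's rule: the trait is favored when the sum of r·B over every recipient exceeds the actor's cost C.
r to a first cousin = 0.125 (first cousins share one grandparent pair — two paths of length 4: r = 2·(1/2)^4 = 1/8).
r to a full niece or nephew = 0.25 (full aunt/uncle↔niece/nephew: two paths of length 3 through the shared grandparent pair: r = 2·(1/2)^3 = 1/4).
r to a full sibling = 1/2 (full sibs share both parents — two paths of length 2: r = 2·(1/2)^2 = 1/2).
r to a grandoffspring = 1/4 (two parent–offspring links: r = (1/2)^2 = 1/4).
Summing one r·B term per recipient: 2·0.125·0.442 + 4·0.25·0.38 + 1·0.5·0.193 + 1·0.25·0.125 = 0.61825.
0.61825 > 0.15: the indirect benefit exceeds the cost.

Yes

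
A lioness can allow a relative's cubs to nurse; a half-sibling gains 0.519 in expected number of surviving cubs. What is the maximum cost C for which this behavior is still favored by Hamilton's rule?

r to a half-sibling = 0.25 (half-sibs share one parent — one path of length 2: r = (1/2)^2 = 1/4).
Hamilton's rule: n·r·B > C, so the trait is favored while C < n·r·B = 1·0.25·0.519 = 0.12975.

0.12975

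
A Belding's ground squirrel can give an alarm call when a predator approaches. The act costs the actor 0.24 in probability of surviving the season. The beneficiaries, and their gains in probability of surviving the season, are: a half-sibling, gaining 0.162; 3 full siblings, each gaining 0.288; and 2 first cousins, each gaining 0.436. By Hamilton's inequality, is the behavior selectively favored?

Yes

Hamilton's rule: the trait is favored when the sum of r·B over every recipient exceeds the actor's cost C.
r to a half-sibling = 0.25 (half-sibs share one parent — one path of length 2: r = (1/2)^2 = 1/4).
r to a full sibling = 0.5 (full sibs share both parents — two paths of length 2: r = 2·(1/2)^2 = 1/2).
r to a first cousin = 0.125 (first cousins share one grandparent pair — two paths of length 4: r = 2·(1/2)^4 = 1/8).
Summing one r·B term per recipient: 1·0.25·0.162 + 3·0.5·0.288 + 2·0.125·0.436 = 0.5815.
0.5815 > 0.24: the indirect benefit exceeds the cost.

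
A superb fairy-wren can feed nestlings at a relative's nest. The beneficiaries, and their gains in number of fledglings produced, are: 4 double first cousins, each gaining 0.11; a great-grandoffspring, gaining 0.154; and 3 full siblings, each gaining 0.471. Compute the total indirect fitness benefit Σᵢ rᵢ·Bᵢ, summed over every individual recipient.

0.83575

r to a double first cousin = 1/4 (double first cousins share both grandparent pairs — four paths of length 4: r = 4·(1/2)^4 = 1/4).
r to a great-grandoffspring = 0.125 (three parent–offspring links: r = (1/2)^3 = 1/8).
r to a full sibling = 0.5 (full sibs share both parents — two paths of length 2: r = 2·(1/2)^2 = 1/2).
Summing one r·B term per recipient: 4·0.25·0.11 + 1·0.125·0.154 + 3·0.5·0.471 = 0.83575.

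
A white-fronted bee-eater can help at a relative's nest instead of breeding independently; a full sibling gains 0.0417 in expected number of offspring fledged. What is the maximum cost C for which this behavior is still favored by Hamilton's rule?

0.02085

r to a full sibling = 0.5 (full sibs share both parents — two paths of length 2: r = 2·(1/2)^2 = 1/2).
Hamilton's rule: n·r·B > C, so the trait is favored while C < n·r·B = 1·0.5·0.0417 = 0.02085.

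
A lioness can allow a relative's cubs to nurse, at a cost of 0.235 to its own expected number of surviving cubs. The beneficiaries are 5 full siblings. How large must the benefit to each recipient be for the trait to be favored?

r to a full sibling = 1/2 (full sibs share both parents — two paths of length 2: r = 2·(1/2)^2 = 1/2).
Hamilton's rule with n recipients of equal r: n·r·B > C, so B > C/(n·r) = 0.235/(5·0.5) = 0.094.

0.094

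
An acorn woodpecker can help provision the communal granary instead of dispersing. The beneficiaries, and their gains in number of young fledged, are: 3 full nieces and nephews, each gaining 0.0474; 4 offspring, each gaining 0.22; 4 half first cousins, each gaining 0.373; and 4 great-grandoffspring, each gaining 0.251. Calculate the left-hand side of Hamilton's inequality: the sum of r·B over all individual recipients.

r to a full niece or nephew = 0.25 (full aunt/uncle↔niece/nephew: two paths of length 3 through the shared grandparent pair: r = 2·(1/2)^3 = 1/4).
r to an offspring = 0.5 (one parent–offspring link: r = (1/2)^1 = 1/2).
r to a half first cousin = 1/16 (half first cousins share one grandparent — one path of length 4: r = (1/2)^4 = 1/16).
r to a great-grandoffspring = 0.125 (three parent–offspring links: r = (1/2)^3 = 1/8).
Summing one r·B term per recipient: 3·0.25·0.0474 + 4·0.5·0.22 + 4·0.0625·0.373 + 4·0.125·0.251 = 0.6943.

0.6943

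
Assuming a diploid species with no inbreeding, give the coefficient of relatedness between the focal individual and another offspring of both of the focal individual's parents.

Each parent–offspring link contributes a factor of 1/2, and independent paths through distinct common ancestors add.
Full sibs share both parents — two paths of length 2: r = 2·(1/2)^2 = 1/2.

0.5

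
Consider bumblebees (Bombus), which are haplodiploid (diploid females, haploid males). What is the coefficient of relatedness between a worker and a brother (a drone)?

Her haploid brother carries none of their father's genes and a random half of their mother's genome; that half matches the maternal half of her own genome with probability 1/2: r = 1/2 · 1/2 = 1/4.

0.25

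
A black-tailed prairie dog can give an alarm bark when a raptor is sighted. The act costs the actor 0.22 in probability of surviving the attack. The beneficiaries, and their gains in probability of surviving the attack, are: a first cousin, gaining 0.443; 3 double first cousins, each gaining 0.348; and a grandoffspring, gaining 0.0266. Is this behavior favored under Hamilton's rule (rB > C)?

Hamilton's rule: the trait is favored when the sum of r·B over every recipient exceeds the actor's cost C.
r to a first cousin = 0.125 (first cousins share one grandparent pair — two paths of length 4: r = 2·(1/2)^4 = 1/8).
r to a double first cousin = 1/4 (double first cousins share both grandparent pairs — four paths of length 4: r = 4·(1/2)^4 = 1/4).
r to a grandoffspring = 1/4 (two parent–offspring links: r = (1/2)^2 = 1/4).
Summing one r·B term per recipient: 1·0.125·0.443 + 3·0.25·0.348 + 1·0.25·0.0266 = 0.323025.
0.323025 > 0.22: the indirect benefit exceeds the cost.

Yes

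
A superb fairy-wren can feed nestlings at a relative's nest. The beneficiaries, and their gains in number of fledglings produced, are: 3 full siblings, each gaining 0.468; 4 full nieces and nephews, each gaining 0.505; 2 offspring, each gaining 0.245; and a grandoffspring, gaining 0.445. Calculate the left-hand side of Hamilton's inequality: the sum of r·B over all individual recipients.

1.56325

r to a full sibling = 0.5 (full sibs share both parents — two paths of length 2: r = 2·(1/2)^2 = 1/2).
r to a full niece or nephew = 0.25 (full aunt/uncle↔niece/nephew: two paths of length 3 through the shared grandparent pair: r = 2·(1/2)^3 = 1/4).
r to an offspring = 0.5 (one parent–offspring link: r = (1/2)^1 = 1/2).
r to a grandoffspring = 0.25 (two parent–offspring links: r = (1/2)^2 = 1/4).
Summing one r·B term per recipient: 3·0.5·0.468 + 4·0.25·0.505 + 2·0.5·0.245 + 1·0.25·0.445 = 1.56325.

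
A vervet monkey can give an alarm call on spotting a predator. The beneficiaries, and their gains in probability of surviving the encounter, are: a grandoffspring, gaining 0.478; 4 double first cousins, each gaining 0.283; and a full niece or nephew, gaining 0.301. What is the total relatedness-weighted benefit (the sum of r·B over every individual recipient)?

0.47775

r to a grandoffspring = 1/4 (two parent–offspring links: r = (1/2)^2 = 1/4).
r to a double first cousin = 1/4 (double first cousins share both grandparent pairs — four paths of length 4: r = 4·(1/2)^4 = 1/4).
r to a full niece or nephew = 1/4 (full aunt/uncle↔niece/nephew: two paths of length 3 through the shared grandparent pair: r = 2·(1/2)^3 = 1/4).
Summing one r·B term per recipient: 1·0.25·0.478 + 4·0.25·0.283 + 1·0.25·0.301 = 0.47775.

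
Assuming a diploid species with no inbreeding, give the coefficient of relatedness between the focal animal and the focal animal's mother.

0.5

Each parent–offspring link contributes a factor of 1/2, and independent paths through distinct common ancestors add.
One parent–offspring link: r = (1/2)^1 = 1/2.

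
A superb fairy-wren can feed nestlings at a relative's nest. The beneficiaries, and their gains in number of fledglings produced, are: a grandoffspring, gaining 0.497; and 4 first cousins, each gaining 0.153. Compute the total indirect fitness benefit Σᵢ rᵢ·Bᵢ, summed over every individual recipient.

r to a grandoffspring = 1/4 (two parent–offspring links: r = (1/2)^2 = 1/4).
r to a first cousin = 1/8 (first cousins share one grandparent pair — two paths of length 4: r = 2·(1/2)^4 = 1/8).
Summing one r·B term per recipient: 1·0.25·0.497 + 4·0.125·0.153 = 0.20075.

0.20075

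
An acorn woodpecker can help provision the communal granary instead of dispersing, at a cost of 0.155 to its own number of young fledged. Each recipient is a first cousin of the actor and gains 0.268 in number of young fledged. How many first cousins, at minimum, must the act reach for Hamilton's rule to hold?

5

r to a first cousin = 1/8 (first cousins share one grandparent pair — two paths of length 4: r = 2·(1/2)^4 = 1/8).
Hamilton's rule: n·r·B > C  ⇒  n > C/(r·B) = 0.155/(0.125·0.268) = 4.627.
The smallest integer exceeding 4.627 is 5.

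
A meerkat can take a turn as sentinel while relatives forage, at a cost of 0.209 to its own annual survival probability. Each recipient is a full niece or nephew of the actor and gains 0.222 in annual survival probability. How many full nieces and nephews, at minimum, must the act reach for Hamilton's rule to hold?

4

r to a full niece or nephew = 1/4 (full aunt/uncle↔niece/nephew: two paths of length 3 through the shared grandparent pair: r = 2·(1/2)^3 = 1/4).
Hamilton's rule: n·r·B > C  ⇒  n > C/(r·B) = 0.209/(0.25·0.222) = 3.766.
The smallest integer exceeding 3.766 is 4.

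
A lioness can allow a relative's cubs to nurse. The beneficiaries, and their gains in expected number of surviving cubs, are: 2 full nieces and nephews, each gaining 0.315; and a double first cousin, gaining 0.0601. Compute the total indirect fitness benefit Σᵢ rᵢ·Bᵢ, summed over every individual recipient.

0.172525

r to a full niece or nephew = 0.25 (full aunt/uncle↔niece/nephew: two paths of length 3 through the shared grandparent pair: r = 2·(1/2)^3 = 1/4).
r to a double first cousin = 0.25 (double first cousins share both grandparent pairs — four paths of length 4: r = 4·(1/2)^4 = 1/4).
Summing one r·B term per recipient: 2·0.25·0.315 + 1·0.25·0.0601 = 0.172525.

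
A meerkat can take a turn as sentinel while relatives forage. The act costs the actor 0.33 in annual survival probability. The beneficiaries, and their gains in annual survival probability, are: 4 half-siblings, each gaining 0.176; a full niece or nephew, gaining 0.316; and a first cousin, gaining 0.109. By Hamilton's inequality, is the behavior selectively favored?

Hamilton's rule: the trait is favored when the sum of r·B over every recipient exceeds the actor's cost C.
r to a half-sibling = 1/4 (half-sibs share one parent — one path of length 2: r = (1/2)^2 = 1/4).
r to a full niece or nephew = 0.25 (full aunt/uncle↔niece/nephew: two paths of length 3 through the shared grandparent pair: r = 2·(1/2)^3 = 1/4).
r to a first cousin = 0.125 (first cousins share one grandparent pair — two paths of length 4: r = 2·(1/2)^4 = 1/8).
Summing one r·B term per recipient: 4·0.25·0.176 + 1·0.25·0.316 + 1·0.125·0.109 = 0.268625.
0.268625 < 0.33: the indirect benefit is less than the cost.

No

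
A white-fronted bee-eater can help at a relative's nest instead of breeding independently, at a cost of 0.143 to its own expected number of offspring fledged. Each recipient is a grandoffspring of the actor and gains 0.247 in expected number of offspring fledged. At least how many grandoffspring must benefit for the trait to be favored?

3

r to a grandoffspring = 0.25 (two parent–offspring links: r = (1/2)^2 = 1/4).
Hamilton's rule: n·r·B > C  ⇒  n > C/(r·B) = 0.143/(0.25·0.247) = 2.316.
The smallest integer exceeding 2.316 is 3.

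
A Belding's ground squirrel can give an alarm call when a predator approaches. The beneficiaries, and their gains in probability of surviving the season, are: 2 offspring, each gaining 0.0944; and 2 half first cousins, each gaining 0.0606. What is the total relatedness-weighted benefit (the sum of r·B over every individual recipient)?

r to an offspring = 1/2 (one parent–offspring link: r = (1/2)^1 = 1/2).
r to a half first cousin = 0.0625 (half first cousins share one grandparent — one path of length 4: r = (1/2)^4 = 1/16).
Summing one r·B term per recipient: 2·0.5·0.0944 + 2·0.0625·0.0606 = 0.101975.

0.101975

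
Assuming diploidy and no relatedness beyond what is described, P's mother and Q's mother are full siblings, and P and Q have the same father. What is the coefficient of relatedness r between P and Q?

Independent pedigree routes through distinct common ancestors add.
P and Q are related in two ways: first cousins through their mothers (r = 1/8) and half-sibs through their shared father (r = 1/4).
r = 1/8 + 1/4 = 3/8 = 0.375.

0.375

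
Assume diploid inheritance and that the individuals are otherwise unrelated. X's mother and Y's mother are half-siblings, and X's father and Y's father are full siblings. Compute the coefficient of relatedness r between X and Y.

0.1875

With two independent routes of shared ancestry, r is the sum of the two contributions.
X and Y are related in two ways: half first cousins through their mothers (r = 1/16) and first cousins through their fathers (r = 1/8).
r = 1/16 + 1/8 = 0.1875.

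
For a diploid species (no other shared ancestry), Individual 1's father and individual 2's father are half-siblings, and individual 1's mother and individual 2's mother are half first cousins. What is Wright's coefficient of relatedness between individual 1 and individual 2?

0.078125

Relatedness sums over independent paths through distinct common ancestors.
Individual 1 and individual 2 are related in two ways: half first cousins through their fathers (r = 1/16) and half second cousins through their mothers (r = 1/64).
r = 1/16 + 1/64 = 0.078125.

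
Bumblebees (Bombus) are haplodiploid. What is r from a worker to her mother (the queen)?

One meiotic link between diploid queen and diploid daughter: r = 1/2.

0.5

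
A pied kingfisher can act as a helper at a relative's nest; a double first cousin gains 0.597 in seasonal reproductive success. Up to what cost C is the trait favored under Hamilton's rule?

r to a double first cousin = 0.25 (double first cousins share both grandparent pairs — four paths of length 4: r = 4·(1/2)^4 = 1/4).
Hamilton's rule: n·r·B > C, so the trait is favored while C < n·r·B = 1·0.25·0.597 = 0.14925.

0.14925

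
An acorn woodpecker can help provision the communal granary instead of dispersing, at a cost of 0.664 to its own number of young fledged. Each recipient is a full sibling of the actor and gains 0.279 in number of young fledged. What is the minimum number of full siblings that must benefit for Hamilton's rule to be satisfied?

5

r to a full sibling = 0.5 (full sibs share both parents — two paths of length 2: r = 2·(1/2)^2 = 1/2).
Hamilton's rule: n·r·B > C  ⇒  n > C/(r·B) = 0.664/(0.5·0.279) = 4.76.
The smallest integer exceeding 4.76 is 5.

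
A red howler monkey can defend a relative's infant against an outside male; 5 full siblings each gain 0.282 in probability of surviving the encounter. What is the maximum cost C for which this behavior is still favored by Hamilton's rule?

0.705

r to a full sibling = 1/2 (full sibs share both parents — two paths of length 2: r = 2·(1/2)^2 = 1/2).
Hamilton's rule: n·r·B > C, so the trait is favored while C < n·r·B = 5·0.5·0.282 = 0.705.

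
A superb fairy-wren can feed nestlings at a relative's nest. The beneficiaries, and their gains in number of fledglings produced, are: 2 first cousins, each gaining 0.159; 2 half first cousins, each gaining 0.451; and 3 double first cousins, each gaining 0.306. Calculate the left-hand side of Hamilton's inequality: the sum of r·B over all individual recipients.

r to a first cousin = 0.125 (first cousins share one grandparent pair — two paths of length 4: r = 2·(1/2)^4 = 1/8).
r to a half first cousin = 1/16 (half first cousins share one grandparent — one path of length 4: r = (1/2)^4 = 1/16).
r to a double first cousin = 0.25 (double first cousins share both grandparent pairs — four paths of length 4: r = 4·(1/2)^4 = 1/4).
Summing one r·B term per recipient: 2·0.125·0.159 + 2·0.0625·0.451 + 3·0.25·0.306 = 0.325625.

0.325625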